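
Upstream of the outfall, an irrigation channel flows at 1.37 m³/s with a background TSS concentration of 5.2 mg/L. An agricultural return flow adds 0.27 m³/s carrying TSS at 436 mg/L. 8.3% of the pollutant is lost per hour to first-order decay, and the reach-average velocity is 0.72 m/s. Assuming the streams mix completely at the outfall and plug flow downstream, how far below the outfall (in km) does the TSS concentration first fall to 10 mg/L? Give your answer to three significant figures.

60.7 km

Mixed concentration C = ΣQC/ΣQ = (1.370·5.200 + 0.2700·436.0) / 1.640 = 124.8/1.640 = 76.12 mg/L.
8.3%/h lost → k = −ln(1 − 0.083) = 0.08665 h⁻¹.
Set 76.12·exp(−k·t) = 10 → t = ln(76.12/10)/k = 84330 s = 23.43 h.
Distance = v·t = 0.72·84330 = 60720 m = 60.72 km.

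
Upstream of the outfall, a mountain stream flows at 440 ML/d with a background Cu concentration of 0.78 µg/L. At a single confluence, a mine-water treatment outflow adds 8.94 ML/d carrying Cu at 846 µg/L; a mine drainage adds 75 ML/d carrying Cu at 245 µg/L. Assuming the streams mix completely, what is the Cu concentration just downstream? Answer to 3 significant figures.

Conservation of mass: C = (440.0·0.7800 + 8.940·846.0 + 75.00·245.0) / 523.9 = 26280/523.9 = 50.16 µg/L.

50.2 µg/L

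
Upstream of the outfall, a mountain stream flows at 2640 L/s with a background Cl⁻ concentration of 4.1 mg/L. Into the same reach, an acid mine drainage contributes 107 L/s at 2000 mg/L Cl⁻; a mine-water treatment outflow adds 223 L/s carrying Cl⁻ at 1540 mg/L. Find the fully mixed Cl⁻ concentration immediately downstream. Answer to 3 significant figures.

Mass balance: C = (2640·4.100 + 107.0·2000 + 223.0·1540) / 2970 = 568200/2970 = 191.3 mg/L.

191 mg/L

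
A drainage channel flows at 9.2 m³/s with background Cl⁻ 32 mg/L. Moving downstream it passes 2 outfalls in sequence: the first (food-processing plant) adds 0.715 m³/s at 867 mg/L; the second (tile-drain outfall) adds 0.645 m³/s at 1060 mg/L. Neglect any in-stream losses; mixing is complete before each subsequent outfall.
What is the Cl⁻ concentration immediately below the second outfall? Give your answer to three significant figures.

Outfall 1: combined Q = 9.915 m³/s; C = (9.200·32.00 + 0.7150·867.0)/9.915 = 92.21 mg/L.
Outfall 2: combined Q = 10.56 m³/s; C = (9.915·92.21 + 0.6450·1060)/10.56 = 151.3 mg/L.

151 mg/L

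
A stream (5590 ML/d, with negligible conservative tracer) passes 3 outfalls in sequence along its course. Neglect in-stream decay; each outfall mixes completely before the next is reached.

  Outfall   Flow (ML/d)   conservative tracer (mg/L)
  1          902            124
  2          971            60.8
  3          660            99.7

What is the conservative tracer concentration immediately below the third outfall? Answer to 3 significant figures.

29.1 mg/L

After outfall 1: Q = 5590 + 902.0 = 6492 ML/d; C = (5590·0 + 902.0·124.0)/6492 = 17.23 mg/L.
After outfall 2: Q = 6492 + 971.0 = 7463 ML/d; C = (6492·17.23 + 971.0·60.80)/7463 = 22.90 mg/L.
After outfall 3: Q = 7463 + 660.0 = 8123 ML/d; C = (7463·22.90 + 660.0·99.70)/8123 = 29.14 mg/L.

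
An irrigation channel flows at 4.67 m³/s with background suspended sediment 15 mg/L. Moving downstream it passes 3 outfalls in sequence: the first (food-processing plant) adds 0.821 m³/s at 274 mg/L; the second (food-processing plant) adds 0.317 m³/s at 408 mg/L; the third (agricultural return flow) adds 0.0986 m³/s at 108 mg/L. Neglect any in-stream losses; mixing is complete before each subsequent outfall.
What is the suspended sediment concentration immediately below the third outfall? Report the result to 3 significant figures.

Outfall 1: combined Q = 5.491 m³/s; C = (4.670·15.00 + 0.8210·274.0)/5.491 = 53.73 mg/L.
Outfall 2: combined Q = 5.808 m³/s; C = (5.491·53.73 + 0.3170·408.0)/5.808 = 73.06 mg/L.
Outfall 3: combined Q = 5.907 m³/s; C = (5.808·73.06 + 0.09860·108.0)/5.907 = 73.64 mg/L.

73.6 mg/L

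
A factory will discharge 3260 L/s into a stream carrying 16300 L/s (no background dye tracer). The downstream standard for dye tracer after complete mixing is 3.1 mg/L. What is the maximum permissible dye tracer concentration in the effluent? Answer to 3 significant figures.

18.6 mg/L

At the limit, (Qr·Cr + Qe·Cₑ)/(Qr + Qe) = 3.1:
Cₑ = (19560·3.1 − 16300·0) / 3260 = 18.60 mg/L.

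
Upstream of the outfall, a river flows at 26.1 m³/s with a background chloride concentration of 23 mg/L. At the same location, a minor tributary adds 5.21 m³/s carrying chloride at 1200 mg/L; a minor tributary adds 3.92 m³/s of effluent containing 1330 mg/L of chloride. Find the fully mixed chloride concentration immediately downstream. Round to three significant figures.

342 mg/L

Mixed concentration C = ΣQC/ΣQ = (26.10·23.00 + 5.210·1200 + 3.920·1330) / 35.23 = 12070/35.23 = 342.5 mg/L.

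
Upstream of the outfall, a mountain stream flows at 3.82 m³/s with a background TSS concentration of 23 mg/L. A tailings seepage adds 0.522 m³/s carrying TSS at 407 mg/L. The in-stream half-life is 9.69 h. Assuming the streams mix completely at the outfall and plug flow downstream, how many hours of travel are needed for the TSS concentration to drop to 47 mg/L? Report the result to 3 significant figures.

5.40 h

Conservation of mass: C = (3.820·23.00 + 0.5220·407.0) / 4.342 = 300.3/4.342 = 69.16 mg/L.
Half-life 9.69 h → k = ln 2 / 9.69 = 0.07153 h⁻¹ = 1.717 d⁻¹.
69.16·exp(−k·t) = 47 → t = ln(69.16/47)/k = 19440 s = 5.401 h.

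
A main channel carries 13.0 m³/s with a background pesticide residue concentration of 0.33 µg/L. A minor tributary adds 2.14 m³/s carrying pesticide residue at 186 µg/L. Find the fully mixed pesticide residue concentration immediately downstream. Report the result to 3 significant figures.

26.6 µg/L

Mixed concentration C = ΣQC/ΣQ = (13.00·0.3300 + 2.140·186.0) / 15.14 = 402.3/15.14 = 26.57 µg/L.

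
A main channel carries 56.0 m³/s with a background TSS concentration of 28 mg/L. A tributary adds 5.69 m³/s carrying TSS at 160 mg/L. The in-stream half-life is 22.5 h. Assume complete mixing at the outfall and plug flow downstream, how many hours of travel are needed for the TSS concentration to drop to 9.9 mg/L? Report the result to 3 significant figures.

45.5 h

Conservation of mass: C = (56.00·28.00 + 5.690·160.0) / 61.69 = 2478/61.69 = 40.18 mg/L.
Half-life 22.5 h → k = ln 2 / 22.5 = 0.03081 h⁻¹ = 0.7394 d⁻¹.
40.18·exp(−k·t) = 9.9 → t = ln(40.18/9.9)/k = 163700 s = 45.47 h.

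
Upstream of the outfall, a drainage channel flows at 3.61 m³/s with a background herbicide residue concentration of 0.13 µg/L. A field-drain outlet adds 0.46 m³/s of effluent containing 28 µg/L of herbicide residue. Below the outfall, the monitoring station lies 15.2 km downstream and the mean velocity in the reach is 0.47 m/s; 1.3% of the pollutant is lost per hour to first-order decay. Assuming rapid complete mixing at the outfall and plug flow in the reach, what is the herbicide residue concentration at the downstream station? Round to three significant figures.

2.92 µg/L

Conservation of mass: C = (3.610·0.1300 + 0.4600·28.00) / 4.070 = 13.35/4.070 = 3.280 µg/L.
Travel time t = 15.2·1000 / 0.47 = 32340 s = 8.983 h.
1.3%/h lost → k = −ln(1 − 0.013) = 0.01309 h⁻¹.
Decay over the reach: 3.280·exp(−kt) = 3.280·0.8891 = 2.916 µg/L.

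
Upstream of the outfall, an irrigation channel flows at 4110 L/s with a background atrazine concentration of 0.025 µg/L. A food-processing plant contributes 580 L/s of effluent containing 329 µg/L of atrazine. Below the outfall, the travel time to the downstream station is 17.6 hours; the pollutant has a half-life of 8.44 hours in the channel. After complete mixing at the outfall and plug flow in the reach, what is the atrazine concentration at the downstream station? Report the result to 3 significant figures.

9.59 µg/L

Mixed concentration C = ΣQC/ΣQ = (4110·0.02500 + 580.0·329.0) / 4690 = 190900/4690 = 40.71 µg/L.
Half-life 8.44 h → k = ln 2 / 8.44 = 0.08213 h⁻¹ = 1.971 d⁻¹.
After decay, C = 40.71 × e^(−kt) = 40.71 × 0.2356 = 9.593 µg/L.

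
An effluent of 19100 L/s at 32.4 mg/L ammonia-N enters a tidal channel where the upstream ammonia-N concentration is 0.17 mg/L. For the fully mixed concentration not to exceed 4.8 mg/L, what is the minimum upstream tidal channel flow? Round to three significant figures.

Set C_mix = 4.8: (Q·0.1700 + 19100·32.40) / (Q + 19100) = 4.8
→ Q = 19100·(32.40 − 4.8)/(4.8 − 0.1700) = 113900 L/s.

114000 L/s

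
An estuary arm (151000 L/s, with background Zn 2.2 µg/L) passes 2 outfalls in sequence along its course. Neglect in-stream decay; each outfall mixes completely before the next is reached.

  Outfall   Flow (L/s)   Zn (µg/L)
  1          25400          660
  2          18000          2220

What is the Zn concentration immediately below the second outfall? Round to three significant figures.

Outfall 1: combined Q = 176400 L/s; C = (151000·2.200 + 25400·660.0)/176400 = 96.92 µg/L.
Outfall 2: combined Q = 194400 L/s; C = (176400·96.92 + 18000·2220)/194400 = 293.5 µg/L.

293 µg/L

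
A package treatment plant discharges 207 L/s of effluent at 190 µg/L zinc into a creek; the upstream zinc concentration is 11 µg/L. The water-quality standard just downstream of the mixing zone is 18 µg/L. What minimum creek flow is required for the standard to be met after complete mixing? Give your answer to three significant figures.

5090 L/s

Set C_mix = 18: (Q·11.00 + 207.0·190.0) / (Q + 207.0) = 18
→ Q = 207.0·(190.0 − 18)/(18 − 11.00) = 5086 L/s.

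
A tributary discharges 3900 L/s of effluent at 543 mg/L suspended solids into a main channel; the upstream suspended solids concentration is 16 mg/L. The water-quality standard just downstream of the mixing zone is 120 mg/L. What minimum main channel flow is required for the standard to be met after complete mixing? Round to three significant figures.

15900 L/s

Set C_mix = 120: (Q·16.00 + 3900·543.0) / (Q + 3900) = 120
→ Q = 3900·(543.0 − 120)/(120 − 16.00) = 15860 L/s.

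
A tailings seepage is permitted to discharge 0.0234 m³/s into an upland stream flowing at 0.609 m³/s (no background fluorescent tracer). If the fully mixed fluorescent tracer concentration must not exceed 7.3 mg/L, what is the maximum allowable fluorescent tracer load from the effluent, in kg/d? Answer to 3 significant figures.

Mass balance at the limit: 0.6090·0 + 0.02340·Cₑ = 0.6324·7.3 → Cₑ = 197.3 mg/L.
Load = 0.02340 m³/s × 197.3 g/m³ × 86 400 s/d = 398.9 kg/d.

399 kg/d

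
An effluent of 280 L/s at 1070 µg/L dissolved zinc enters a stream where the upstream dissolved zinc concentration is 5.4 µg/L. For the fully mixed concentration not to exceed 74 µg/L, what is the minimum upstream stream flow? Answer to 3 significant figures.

Set C_mix = 74: (Q·5.400 + 280.0·1070) / (Q + 280.0) = 74
→ Q = 280.0·(1070 − 74)/(74 − 5.400) = 4065 L/s.

4070 L/s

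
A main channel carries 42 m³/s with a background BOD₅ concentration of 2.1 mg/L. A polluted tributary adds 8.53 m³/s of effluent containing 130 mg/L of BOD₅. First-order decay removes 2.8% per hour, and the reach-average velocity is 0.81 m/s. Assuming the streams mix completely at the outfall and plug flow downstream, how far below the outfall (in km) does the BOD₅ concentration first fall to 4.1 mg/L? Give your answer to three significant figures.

180 km

Flow-weighted average: C = (42.00·2.100 + 8.530·130.0) / 50.53 = 1197/50.53 = 23.69 mg/L.
2.8%/h lost → k = −ln(1 − 0.028) = 0.02840 h⁻¹.
Set 23.69·exp(−k·t) = 4.1 → t = ln(23.69/4.1)/k = 222400 s = 61.77 h.
Distance = v·t = 0.81·222400 = 180100 m = 180.1 km.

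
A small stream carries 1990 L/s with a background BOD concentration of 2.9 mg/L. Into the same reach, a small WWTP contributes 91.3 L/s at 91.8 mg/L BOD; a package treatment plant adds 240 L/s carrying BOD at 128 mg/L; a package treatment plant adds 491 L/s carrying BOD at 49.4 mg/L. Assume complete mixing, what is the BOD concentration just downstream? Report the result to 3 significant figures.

24.6 mg/L

After mixing, C = (1990·2.900 + 91.30·91.80 + 240.0·128.0 + 491.0·49.40) / 2812 = 69130/2812 = 24.58 mg/L.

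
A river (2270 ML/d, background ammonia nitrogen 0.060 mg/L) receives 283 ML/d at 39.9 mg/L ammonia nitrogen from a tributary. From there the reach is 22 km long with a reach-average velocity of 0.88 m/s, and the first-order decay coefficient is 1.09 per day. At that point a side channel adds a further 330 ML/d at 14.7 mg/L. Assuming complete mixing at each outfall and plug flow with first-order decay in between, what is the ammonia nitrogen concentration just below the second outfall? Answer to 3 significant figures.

Mixed concentration C = ΣQC/ΣQ = (2270·0.06000 + 283.0·39.90) / 2553 = 11430/2553 = 4.476 mg/L; combined flow 2553 ML/d.
Travel time t = 22·1000 / 0.88 = 25000 s = 6.944 h.
After decay, C = 4.476 × e^(−kt) = 4.476 × 0.7295 = 3.265 mg/L.
Second outfall: C = (2553·3.265 + 330.0·14.70)/2883 = 4.574 mg/L.

4.57 mg/L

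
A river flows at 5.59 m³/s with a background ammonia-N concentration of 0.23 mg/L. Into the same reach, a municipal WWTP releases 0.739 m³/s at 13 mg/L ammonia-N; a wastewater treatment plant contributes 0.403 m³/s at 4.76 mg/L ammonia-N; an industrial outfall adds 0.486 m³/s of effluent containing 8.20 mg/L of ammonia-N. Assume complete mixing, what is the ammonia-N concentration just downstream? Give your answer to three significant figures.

2.33 mg/L

Conservation of mass: C = (5.590·0.2300 + 0.7390·13.00 + 0.4030·4.760 + 0.4860·8.200) / 7.218 = 16.80/7.218 = 2.327 mg/L.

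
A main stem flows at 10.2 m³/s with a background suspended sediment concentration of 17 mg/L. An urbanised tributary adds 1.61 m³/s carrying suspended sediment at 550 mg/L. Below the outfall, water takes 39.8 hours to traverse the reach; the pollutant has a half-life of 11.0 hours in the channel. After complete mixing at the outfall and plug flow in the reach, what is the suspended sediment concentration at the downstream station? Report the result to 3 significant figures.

Mass balance: C = (10.20·17.00 + 1.610·550.0) / 11.81 = 1059/11.81 = 89.66 mg/L.
Half-life 11.0 h → k = ln 2 / 11.0 = 0.06301 h⁻¹ = 1.512 d⁻¹.
Decay over the reach: 89.66·exp(−kt) = 89.66·0.08144 = 7.302 mg/L.

7.30 mg/L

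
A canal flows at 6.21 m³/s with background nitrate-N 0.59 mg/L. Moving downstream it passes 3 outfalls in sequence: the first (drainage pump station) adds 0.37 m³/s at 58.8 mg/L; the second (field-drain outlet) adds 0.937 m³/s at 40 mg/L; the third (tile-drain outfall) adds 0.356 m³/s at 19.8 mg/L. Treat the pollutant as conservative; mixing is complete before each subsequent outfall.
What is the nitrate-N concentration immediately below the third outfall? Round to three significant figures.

8.88 mg/L

Outfall 1: combined Q = 6.580 m³/s; C = (6.210·0.5900 + 0.3700·58.80)/6.580 = 3.863 mg/L.
Outfall 2: combined Q = 7.517 m³/s; C = (6.580·3.863 + 0.9370·40.00)/7.517 = 8.368 mg/L.
Outfall 3: combined Q = 7.873 m³/s; C = (7.517·8.368 + 0.3560·19.80)/7.873 = 8.885 mg/L.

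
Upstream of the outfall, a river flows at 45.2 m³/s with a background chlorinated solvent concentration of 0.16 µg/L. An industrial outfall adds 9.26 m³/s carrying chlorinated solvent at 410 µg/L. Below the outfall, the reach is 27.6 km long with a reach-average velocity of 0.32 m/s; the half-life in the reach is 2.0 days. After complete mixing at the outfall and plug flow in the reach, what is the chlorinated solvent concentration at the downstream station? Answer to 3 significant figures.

49.4 µg/L

After mixing, C = (45.20·0.1600 + 9.260·410.0) / 54.46 = 3804/54.46 = 69.85 µg/L.
Travel time t = 27.6·1000 / 0.32 = 86250 s = 23.96 h.
Half-life 2.0 d → k = ln 2 / 2.0 = 0.3466 d⁻¹.
First-order decay: C = 69.85·exp(−k·t) = 69.85·0.7075 = 49.42 µg/L.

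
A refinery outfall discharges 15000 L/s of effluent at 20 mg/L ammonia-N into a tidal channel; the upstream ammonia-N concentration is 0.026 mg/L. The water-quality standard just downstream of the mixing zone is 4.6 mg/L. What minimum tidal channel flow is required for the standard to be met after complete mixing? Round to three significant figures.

50500 L/s

Set C_mix = 4.6: (Q·0.02600 + 15000·20.00) / (Q + 15000) = 4.6
→ Q = 15000·(20.00 − 4.6)/(4.6 − 0.02600) = 50500 L/s.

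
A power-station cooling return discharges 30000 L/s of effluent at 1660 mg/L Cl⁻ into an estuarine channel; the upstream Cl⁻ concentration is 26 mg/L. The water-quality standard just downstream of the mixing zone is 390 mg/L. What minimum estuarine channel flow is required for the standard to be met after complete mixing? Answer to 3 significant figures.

Set C_mix = 390: (Q·26.00 + 30000·1660) / (Q + 30000) = 390
→ Q = 30000·(1660 − 390)/(390 − 26.00) = 104700 L/s.

105000 L/s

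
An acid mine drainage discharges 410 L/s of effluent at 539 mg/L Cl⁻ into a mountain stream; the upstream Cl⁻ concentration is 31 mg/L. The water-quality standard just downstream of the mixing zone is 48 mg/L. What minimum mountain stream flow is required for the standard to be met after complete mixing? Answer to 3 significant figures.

11800 L/s

Set C_mix = 48: (Q·31.00 + 410.0·539.0) / (Q + 410.0) = 48
→ Q = 410.0·(539.0 − 48)/(48 − 31.00) = 11840 L/s.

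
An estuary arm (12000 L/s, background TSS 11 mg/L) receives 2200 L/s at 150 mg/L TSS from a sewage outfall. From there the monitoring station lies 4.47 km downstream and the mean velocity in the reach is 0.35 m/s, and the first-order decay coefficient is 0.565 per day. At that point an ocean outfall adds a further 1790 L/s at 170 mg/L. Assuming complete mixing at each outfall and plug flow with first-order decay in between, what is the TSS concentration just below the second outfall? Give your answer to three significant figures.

45.6 mg/L

After mixing, C = (12000·11.00 + 2200·150.0) / 14200 = 462000/14200 = 32.54 mg/L; combined flow 14200 L/s.
Travel time t = 4.47·1000 / 0.35 = 12770 s = 3.548 h.
Decay over the reach: 32.54·exp(−kt) = 32.54·0.9199 = 29.93 mg/L.
At the second outfall, C = (14200·29.93 + 1790·170.0) / (14200 + 1790) = 45.61 mg/L.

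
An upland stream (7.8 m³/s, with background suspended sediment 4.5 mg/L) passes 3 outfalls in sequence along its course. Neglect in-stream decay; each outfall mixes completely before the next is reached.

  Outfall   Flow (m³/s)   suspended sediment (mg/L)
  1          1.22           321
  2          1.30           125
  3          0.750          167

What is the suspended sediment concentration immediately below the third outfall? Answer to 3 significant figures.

64.5 mg/L

Outfall 1: combined Q = 9.020 m³/s; C = (7.800·4.500 + 1.220·321.0)/9.020 = 47.31 mg/L.
Outfall 2: combined Q = 10.32 m³/s; C = (9.020·47.31 + 1.300·125.0)/10.32 = 57.09 mg/L.
Outfall 3: combined Q = 11.07 m³/s; C = (10.32·57.09 + 0.7500·167.0)/11.07 = 64.54 mg/L.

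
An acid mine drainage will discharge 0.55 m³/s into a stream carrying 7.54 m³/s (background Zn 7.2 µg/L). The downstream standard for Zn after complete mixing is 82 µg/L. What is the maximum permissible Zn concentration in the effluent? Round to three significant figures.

At the limit, (Qr·Cr + Qe·Cₑ)/(Qr + Qe) = 82:
Cₑ = (8.090·82 − 7.540·7.200) / 0.5500 = 1107 µg/L.

1110 µg/L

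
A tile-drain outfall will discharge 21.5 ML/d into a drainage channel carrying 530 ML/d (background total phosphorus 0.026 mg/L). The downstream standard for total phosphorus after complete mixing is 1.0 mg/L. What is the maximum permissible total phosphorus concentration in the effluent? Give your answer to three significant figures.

At the limit, (Qr·Cr + Qe·Cₑ)/(Qr + Qe) = 1.0:
Cₑ = (551.5·1.0 − 530.0·0.02600) / 21.50 = 25.01 mg/L.

25.0 mg/L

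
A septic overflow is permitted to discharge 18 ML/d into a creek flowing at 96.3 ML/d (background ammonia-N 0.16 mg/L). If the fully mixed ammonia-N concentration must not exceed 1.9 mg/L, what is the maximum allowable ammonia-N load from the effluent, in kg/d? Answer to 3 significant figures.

202 kg/d

Mass balance at the limit: 96.30·0.1600 + 18.00·Cₑ = 114.3·1.9 → Cₑ = 11.21 mg/L.
18.00 ML/d = 0.2083 m³/s. Load = 0.2083 m³/s × 11.21 g/m³ × 86 400 s/d = 201.8 kg/d.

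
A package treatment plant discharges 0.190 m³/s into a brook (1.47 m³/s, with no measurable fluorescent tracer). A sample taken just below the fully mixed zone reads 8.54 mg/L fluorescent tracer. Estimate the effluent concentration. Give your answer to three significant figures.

Mass balance: 1.470·0 + 0.1900·Cₑ = 1.660·8.540
→ Cₑ = (1.660·8.540 − 1.470·0) / 0.1900 = 74.61 mg/L.

74.6 mg/L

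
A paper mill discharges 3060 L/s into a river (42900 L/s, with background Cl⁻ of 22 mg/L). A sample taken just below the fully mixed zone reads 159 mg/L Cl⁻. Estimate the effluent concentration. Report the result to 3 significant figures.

Mass balance: 42900·22.00 + 3060·Cₑ = 45960·159.0
→ Cₑ = (45960·159.0 − 42900·22.00) / 3060 = 2080 mg/L.

2080 mg/L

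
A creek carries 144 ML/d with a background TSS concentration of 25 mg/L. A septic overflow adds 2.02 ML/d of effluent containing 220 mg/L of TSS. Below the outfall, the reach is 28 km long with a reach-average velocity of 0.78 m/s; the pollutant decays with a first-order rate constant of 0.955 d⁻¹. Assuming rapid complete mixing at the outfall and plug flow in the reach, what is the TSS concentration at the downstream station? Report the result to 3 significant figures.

Flow-weighted average: C = (144.0·25.00 + 2.020·220.0) / 146.0 = 4044/146.0 = 27.70 mg/L.
Travel time t = 28·1000 / 0.78 = 35900 s = 9.972 h.
Applying C = C₀e^(−kt): 27.70 × 0.6725 = 18.63 mg/L.

18.6 mg/L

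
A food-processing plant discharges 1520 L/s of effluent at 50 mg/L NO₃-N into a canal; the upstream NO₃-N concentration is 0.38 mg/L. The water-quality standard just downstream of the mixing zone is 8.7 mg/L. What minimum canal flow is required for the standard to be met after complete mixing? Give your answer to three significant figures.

7550 L/s

Set C_mix = 8.7: (Q·0.3800 + 1520·50.00) / (Q + 1520) = 8.7
→ Q = 1520·(50.00 − 8.7)/(8.7 − 0.3800) = 7545 L/s.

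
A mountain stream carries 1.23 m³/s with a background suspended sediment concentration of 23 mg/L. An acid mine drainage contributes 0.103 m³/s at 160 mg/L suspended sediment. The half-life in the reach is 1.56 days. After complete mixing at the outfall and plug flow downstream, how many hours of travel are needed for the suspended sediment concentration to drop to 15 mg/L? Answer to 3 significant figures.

43.5 h

After mixing, C = (1.230·23.00 + 0.1030·160.0) / 1.333 = 44.77/1.333 = 33.59 mg/L.
Half-life 1.56 d → k = ln 2 / 1.56 = 0.4443 d⁻¹.
33.59·exp(−k·t) = 15 → t = ln(33.59/15)/k = 156700 s = 43.54 h.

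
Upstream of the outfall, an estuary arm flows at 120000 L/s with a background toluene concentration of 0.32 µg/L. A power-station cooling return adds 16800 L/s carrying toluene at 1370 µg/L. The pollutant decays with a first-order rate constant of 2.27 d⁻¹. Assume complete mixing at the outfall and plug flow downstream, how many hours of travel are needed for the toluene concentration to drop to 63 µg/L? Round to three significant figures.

Conservation of mass: C = (120000·0.3200 + 16800·1370) / 136800 = 23050000/136800 = 168.5 µg/L.
168.5·exp(−k·t) = 63 → t = ln(168.5/63)/k = 37450 s = 10.40 h.

10.4 h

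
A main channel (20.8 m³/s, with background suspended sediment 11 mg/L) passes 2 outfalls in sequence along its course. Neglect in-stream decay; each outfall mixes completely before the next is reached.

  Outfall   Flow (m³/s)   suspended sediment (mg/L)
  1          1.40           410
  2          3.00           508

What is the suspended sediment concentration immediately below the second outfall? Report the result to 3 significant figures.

92.3 mg/L

Outfall 1: combined Q = 22.20 m³/s; C = (20.80·11.00 + 1.400·410.0)/22.20 = 36.16 mg/L.
Outfall 2: combined Q = 25.20 m³/s; C = (22.20·36.16 + 3.000·508.0)/25.20 = 92.33 mg/L.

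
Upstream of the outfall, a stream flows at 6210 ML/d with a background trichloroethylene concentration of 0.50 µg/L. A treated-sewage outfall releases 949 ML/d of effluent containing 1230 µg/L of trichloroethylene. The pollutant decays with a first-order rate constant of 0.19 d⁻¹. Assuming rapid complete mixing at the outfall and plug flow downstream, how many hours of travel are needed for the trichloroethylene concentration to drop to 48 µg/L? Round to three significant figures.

Mass balance: C = (6210·0.5000 + 949.0·1230) / 7159 = 1170000/7159 = 163.5 µg/L.
163.5·exp(−k·t) = 48 → t = ln(163.5/48)/k = 557300 s = 154.8 h.

155 h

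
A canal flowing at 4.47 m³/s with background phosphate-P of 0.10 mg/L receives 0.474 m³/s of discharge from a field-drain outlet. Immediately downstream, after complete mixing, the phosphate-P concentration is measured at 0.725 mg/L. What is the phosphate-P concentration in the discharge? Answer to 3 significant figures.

Mass balance: 4.470·0.1000 + 0.4740·Cₑ = 4.944·0.7250
→ Cₑ = (4.944·0.7250 − 4.470·0.1000) / 0.4740 = 6.619 mg/L.

6.62 mg/L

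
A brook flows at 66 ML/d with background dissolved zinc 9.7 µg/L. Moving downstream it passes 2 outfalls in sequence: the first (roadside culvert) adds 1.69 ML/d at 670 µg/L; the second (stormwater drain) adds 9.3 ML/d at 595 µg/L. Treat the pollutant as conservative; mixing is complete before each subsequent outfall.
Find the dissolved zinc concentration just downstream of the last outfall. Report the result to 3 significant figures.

After outfall 1: Q = 66.00 + 1.690 = 67.69 ML/d; C = (66.00·9.700 + 1.690·670.0)/67.69 = 26.19 µg/L.
After outfall 2: Q = 67.69 + 9.300 = 76.99 ML/d; C = (67.69·26.19 + 9.300·595.0)/76.99 = 94.90 µg/L.

94.9 µg/L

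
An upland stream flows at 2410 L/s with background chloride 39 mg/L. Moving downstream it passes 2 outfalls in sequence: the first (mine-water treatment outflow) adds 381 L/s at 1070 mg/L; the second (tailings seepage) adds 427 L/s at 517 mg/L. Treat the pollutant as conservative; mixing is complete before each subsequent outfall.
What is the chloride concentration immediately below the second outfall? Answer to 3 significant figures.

Below outfall 1: Q → 2791 L/s, C = (2410·39.00 + 381.0·1070)/2791 = 179.7 mg/L.
Below outfall 2: Q → 3218 L/s, C = (2791·179.7 + 427.0·517.0)/3218 = 224.5 mg/L.

224 mg/L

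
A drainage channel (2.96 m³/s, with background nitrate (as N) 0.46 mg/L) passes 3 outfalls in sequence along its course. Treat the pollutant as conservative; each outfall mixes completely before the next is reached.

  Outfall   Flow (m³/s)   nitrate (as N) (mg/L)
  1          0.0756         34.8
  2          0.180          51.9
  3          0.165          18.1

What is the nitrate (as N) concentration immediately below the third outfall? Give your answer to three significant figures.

4.83 mg/L

Outfall 1: combined Q = 3.036 m³/s; C = (2.960·0.4600 + 0.07560·34.80)/3.036 = 1.315 mg/L.
Outfall 2: combined Q = 3.216 m³/s; C = (3.036·1.315 + 0.1800·51.90)/3.216 = 4.147 mg/L.
Outfall 3: combined Q = 3.381 m³/s; C = (3.216·4.147 + 0.1650·18.10)/3.381 = 4.828 mg/L.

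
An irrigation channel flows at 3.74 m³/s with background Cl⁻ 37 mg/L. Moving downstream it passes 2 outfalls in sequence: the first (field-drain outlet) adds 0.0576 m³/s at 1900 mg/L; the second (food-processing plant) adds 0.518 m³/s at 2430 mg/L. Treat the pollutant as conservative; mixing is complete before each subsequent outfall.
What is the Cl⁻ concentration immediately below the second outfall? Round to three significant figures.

349 mg/L

Outfall 1: combined Q = 3.798 m³/s; C = (3.740·37.00 + 0.05760·1900)/3.798 = 65.26 mg/L.
Outfall 2: combined Q = 4.316 m³/s; C = (3.798·65.26 + 0.5180·2430)/4.316 = 349.1 mg/L.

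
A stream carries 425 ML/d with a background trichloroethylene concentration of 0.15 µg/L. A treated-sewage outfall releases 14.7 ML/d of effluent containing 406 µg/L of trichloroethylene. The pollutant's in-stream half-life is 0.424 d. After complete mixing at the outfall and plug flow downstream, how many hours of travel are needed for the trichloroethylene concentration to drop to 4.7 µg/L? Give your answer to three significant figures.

Conservation of mass: C = (425.0·0.1500 + 14.70·406.0) / 439.7 = 6032/439.7 = 13.72 µg/L.
Half-life 0.424 d → k = ln 2 / 0.424 = 1.635 d⁻¹.
13.72·exp(−k·t) = 4.7 → t = ln(13.72/4.7)/k = 56610 s = 15.73 h.

15.7 h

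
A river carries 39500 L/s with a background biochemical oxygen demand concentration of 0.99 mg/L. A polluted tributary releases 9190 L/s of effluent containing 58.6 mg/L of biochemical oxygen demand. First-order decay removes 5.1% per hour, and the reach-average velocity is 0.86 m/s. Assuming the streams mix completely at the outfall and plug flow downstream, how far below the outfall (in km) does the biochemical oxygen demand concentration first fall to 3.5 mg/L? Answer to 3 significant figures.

After mixing, C = (39500·0.9900 + 9190·58.60) / 48690 = 577600/48690 = 11.86 mg/L.
5.1%/h lost → k = −ln(1 − 0.051) = 0.05235 h⁻¹.
Set 11.86·exp(−k·t) = 3.5 → t = ln(11.86/3.5)/k = 83950 s = 23.32 h.
Distance = v·t = 0.86·83950 = 72200 m = 72.20 km.

72.2 km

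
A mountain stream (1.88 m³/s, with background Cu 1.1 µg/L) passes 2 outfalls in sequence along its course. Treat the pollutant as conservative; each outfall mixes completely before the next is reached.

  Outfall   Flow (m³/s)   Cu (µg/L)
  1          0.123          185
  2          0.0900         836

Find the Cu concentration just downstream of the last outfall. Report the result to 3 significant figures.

47.8 µg/L

Outfall 1: combined Q = 2.003 m³/s; C = (1.880·1.100 + 0.1230·185.0)/2.003 = 12.39 µg/L.
Outfall 2: combined Q = 2.093 m³/s; C = (2.003·12.39 + 0.09000·836.0)/2.093 = 47.81 µg/L.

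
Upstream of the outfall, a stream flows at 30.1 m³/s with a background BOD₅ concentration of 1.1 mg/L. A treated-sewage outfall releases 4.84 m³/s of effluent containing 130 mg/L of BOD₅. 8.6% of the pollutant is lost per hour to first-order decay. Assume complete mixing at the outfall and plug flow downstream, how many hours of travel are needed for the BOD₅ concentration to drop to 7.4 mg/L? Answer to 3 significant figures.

Conservation of mass: C = (30.10·1.100 + 4.840·130.0) / 34.94 = 662.3/34.94 = 18.96 mg/L.
8.6%/h lost → k = −ln(1 − 0.086) = 0.08992 h⁻¹.
18.96·exp(−k·t) = 7.4 → t = ln(18.96/7.4)/k = 37660 s = 10.46 h.

10.5 h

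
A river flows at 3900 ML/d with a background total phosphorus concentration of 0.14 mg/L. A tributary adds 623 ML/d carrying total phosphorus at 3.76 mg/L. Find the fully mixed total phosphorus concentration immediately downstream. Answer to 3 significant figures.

Mixed concentration C = ΣQC/ΣQ = (3900·0.1400 + 623.0·3.760) / 4523 = 2888/4523 = 0.6386 mg/L.

0.639 mg/L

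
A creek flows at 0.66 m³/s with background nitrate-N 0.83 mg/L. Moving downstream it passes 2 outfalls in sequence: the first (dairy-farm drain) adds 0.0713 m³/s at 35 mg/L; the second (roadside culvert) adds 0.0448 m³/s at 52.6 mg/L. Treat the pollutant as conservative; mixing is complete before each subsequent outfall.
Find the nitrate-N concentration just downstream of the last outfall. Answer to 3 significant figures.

6.96 mg/L

Outfall 1: combined Q = 0.7313 m³/s; C = (0.6600·0.8300 + 0.07130·35.00)/0.7313 = 4.161 mg/L.
Outfall 2: combined Q = 0.7761 m³/s; C = (0.7313·4.161 + 0.04480·52.60)/0.7761 = 6.958 mg/L.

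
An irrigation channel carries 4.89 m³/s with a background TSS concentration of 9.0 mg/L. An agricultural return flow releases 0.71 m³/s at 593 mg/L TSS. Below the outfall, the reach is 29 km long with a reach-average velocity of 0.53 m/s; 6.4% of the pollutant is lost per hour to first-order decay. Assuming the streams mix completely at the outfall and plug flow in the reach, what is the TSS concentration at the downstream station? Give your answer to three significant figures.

30.4 mg/L

Conservation of mass: C = (4.890·9.000 + 0.7100·593.0) / 5.600 = 465.0/5.600 = 83.04 mg/L.
Travel time t = 29·1000 / 0.53 = 54720 s = 15.20 h.
6.4%/h lost → k = −ln(1 − 0.064) = 0.06614 h⁻¹.
After decay, C = 83.04 × e^(−kt) = 83.04 × 0.3659 = 30.39 mg/L.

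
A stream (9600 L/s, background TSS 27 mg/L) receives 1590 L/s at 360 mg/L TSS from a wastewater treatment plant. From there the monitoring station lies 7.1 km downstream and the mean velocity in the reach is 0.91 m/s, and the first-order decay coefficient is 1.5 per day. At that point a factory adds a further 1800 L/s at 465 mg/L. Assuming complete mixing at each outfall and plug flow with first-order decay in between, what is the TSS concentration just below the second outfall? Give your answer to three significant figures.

120 mg/L

Mass balance: C = (9600·27.00 + 1590·360.0) / 11190 = 831600/11190 = 74.32 mg/L; combined flow 11190 L/s.
Travel time t = 7.1·1000 / 0.91 = 7802 s = 2.167 h.
Decay over the reach: 74.32·exp(−kt) = 74.32·0.8733 = 64.90 mg/L.
At the second outfall, C = (11190·64.90 + 1800·465.0) / (11190 + 1800) = 120.3 mg/L.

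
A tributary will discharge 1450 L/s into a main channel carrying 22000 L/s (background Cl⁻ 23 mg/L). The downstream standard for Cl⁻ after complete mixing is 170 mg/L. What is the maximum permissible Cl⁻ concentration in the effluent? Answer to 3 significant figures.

At the limit, (Qr·Cr + Qe·Cₑ)/(Qr + Qe) = 170:
Cₑ = (23450·170 − 22000·23.00) / 1450 = 2400 mg/L.

2400 mg/L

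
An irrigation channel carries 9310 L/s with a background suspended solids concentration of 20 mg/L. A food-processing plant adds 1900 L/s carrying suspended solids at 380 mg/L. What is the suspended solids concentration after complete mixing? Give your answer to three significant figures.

81.0 mg/L

Mass balance: C = (9310·20.00 + 1900·380.0) / 11210 = 908200/11210 = 81.02 mg/L.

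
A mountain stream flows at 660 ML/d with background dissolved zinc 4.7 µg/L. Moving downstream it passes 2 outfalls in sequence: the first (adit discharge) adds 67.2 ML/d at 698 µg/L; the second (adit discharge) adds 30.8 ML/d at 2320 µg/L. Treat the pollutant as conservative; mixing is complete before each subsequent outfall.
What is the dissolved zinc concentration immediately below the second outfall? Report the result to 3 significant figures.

160 µg/L

After outfall 1: Q = 660.0 + 67.20 = 727.2 ML/d; C = (660.0·4.700 + 67.20·698.0)/727.2 = 68.77 µg/L.
After outfall 2: Q = 727.2 + 30.80 = 758.0 ML/d; C = (727.2·68.77 + 30.80·2320)/758.0 = 160.2 µg/L.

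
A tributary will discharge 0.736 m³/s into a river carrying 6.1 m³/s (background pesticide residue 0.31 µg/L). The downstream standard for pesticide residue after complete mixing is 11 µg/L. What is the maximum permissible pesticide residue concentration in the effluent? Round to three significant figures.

At the limit, (Qr·Cr + Qe·Cₑ)/(Qr + Qe) = 11:
Cₑ = (6.836·11 − 6.100·0.3100) / 0.7360 = 99.60 µg/L.

99.6 µg/L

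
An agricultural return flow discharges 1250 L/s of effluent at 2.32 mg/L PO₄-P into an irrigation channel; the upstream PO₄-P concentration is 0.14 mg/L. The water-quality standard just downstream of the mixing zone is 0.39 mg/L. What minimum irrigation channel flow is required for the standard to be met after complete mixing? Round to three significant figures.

9650 L/s

Set C_mix = 0.39: (Q·0.1400 + 1250·2.320) / (Q + 1250) = 0.39
→ Q = 1250·(2.320 − 0.39)/(0.39 − 0.1400) = 9650 L/s.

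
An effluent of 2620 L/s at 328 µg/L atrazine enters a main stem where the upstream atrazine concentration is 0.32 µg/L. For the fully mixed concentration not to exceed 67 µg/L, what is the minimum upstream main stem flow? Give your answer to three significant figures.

10300 L/s

Set C_mix = 67: (Q·0.3200 + 2620·328.0) / (Q + 2620) = 67
→ Q = 2620·(328.0 − 67)/(67 − 0.3200) = 10260 L/s.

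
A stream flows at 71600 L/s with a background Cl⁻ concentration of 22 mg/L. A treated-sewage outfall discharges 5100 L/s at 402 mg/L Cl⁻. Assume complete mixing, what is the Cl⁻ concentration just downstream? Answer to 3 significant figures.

47.3 mg/L

Flow-weighted average: C = (71600·22.00 + 5100·402.0) / 76700 = 3625000/76700 = 47.27 mg/L.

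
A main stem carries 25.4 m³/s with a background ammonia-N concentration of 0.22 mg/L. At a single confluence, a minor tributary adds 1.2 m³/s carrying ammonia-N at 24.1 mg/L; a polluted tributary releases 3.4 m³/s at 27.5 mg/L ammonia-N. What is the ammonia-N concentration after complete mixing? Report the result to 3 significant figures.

4.27 mg/L

Conservation of mass: C = (25.40·0.2200 + 1.200·24.10 + 3.400·27.50) / 30.00 = 128.0/30.00 = 4.267 mg/L.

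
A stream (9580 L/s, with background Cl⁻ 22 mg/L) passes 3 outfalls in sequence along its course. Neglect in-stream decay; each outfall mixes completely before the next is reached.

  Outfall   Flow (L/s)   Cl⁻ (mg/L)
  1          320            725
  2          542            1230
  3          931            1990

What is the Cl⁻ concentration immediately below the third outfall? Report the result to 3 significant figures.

After outfall 1: Q = 9580 + 320.0 = 9900 L/s; C = (9580·22.00 + 320.0·725.0)/9900 = 44.72 mg/L.
After outfall 2: Q = 9900 + 542.0 = 10440 L/s; C = (9900·44.72 + 542.0·1230)/10440 = 106.2 mg/L.
After outfall 3: Q = 10440 + 931.0 = 11370 L/s; C = (10440·106.2 + 931.0·1990)/11370 = 260.5 mg/L.

260 mg/L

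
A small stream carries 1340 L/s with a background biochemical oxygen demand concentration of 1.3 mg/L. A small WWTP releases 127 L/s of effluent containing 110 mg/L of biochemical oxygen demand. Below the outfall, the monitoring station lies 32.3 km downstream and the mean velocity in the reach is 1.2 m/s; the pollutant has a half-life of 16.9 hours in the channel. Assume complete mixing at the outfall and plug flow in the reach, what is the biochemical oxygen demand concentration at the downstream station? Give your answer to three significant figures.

7.88 mg/L

Mass balance: C = (1340·1.300 + 127.0·110.0) / 1467 = 15710/1467 = 10.71 mg/L.
Travel time t = 32.3·1000 / 1.2 = 26920 s = 7.477 h.
Half-life 16.9 h → k = ln 2 / 16.9 = 0.04101 h⁻¹ = 0.9844 d⁻¹.
Decay over the reach: 10.71·exp(−kt) = 10.71·0.7359 = 7.882 mg/L.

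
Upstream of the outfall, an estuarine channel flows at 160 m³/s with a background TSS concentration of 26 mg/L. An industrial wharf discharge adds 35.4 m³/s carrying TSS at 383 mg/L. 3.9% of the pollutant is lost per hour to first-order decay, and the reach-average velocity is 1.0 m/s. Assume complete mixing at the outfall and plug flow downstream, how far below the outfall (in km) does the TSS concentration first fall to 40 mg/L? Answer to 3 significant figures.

74.1 km

Mixed concentration C = ΣQC/ΣQ = (160.0·26.00 + 35.40·383.0) / 195.4 = 17720/195.4 = 90.68 mg/L.
3.9%/h lost → k = −ln(1 − 0.039) = 0.03978 h⁻¹.
Set 90.68·exp(−k·t) = 40 → t = ln(90.68/40)/k = 74060 s = 20.57 h.
Distance = v·t = 1.0·74060 = 74060 m = 74.06 km.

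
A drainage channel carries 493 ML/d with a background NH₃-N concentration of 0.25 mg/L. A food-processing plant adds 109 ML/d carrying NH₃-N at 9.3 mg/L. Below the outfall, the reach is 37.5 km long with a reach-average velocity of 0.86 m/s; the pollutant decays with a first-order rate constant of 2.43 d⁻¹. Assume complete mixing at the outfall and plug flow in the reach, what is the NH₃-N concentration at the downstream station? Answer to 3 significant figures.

0.554 mg/L

Flow-weighted average: C = (493.0·0.2500 + 109.0·9.300) / 602.0 = 1137/602.0 = 1.889 mg/L.
Travel time t = 37.5·1000 / 0.86 = 43600 s = 12.11 h.
Applying C = C₀e^(−kt): 1.889 × 0.2934 = 0.5540 mg/L.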